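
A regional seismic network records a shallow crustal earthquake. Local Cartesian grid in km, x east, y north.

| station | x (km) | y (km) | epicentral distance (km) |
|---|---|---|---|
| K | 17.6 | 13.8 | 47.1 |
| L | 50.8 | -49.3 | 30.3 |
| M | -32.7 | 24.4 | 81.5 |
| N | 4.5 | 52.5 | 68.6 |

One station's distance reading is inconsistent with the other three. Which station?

Solve using three stations at a time. Using K, L, M (subtract circle equations pairwise → linear system) gives (x, y) ≈ (25.5, -32.6).
Distances from that point to each station vs reported:
  K: calculated 47.1 vs reported 47.1 → residual 0.0 km
  L: calculated 30.3 vs reported 30.3 → residual 0.0 km
  M: calculated 81.5 vs reported 81.5 → residual 0.0 km
  N: calculated 87.7 vs reported 68.6 → residual 19.1 km
K, L, M are mutually consistent (residuals ≈ 0); N is off by 19.1 km.

N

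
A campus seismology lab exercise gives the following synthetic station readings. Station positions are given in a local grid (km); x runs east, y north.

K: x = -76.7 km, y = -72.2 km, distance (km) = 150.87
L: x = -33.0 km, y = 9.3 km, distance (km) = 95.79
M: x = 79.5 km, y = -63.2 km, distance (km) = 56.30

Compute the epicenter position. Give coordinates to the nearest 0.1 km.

x ≈ 60.8 km, y ≈ -10.1 km

Circle about each station: (x + 76.7)² + (y + 72.2)² = 150.87²; (x + 33.0)² + (y − 9.3)² = 95.79²; (x − 79.5)² + (y + 63.2)² = 56.30².
Subtracting the K equation from the L and M equations removes the quadratic terms:
87.4 x + 163.0 y = 3665.79
312.4 x + 18.0 y = 18810.83
Solving the 2×2 system: x ≈ 60.8, y ≈ -10.1 km.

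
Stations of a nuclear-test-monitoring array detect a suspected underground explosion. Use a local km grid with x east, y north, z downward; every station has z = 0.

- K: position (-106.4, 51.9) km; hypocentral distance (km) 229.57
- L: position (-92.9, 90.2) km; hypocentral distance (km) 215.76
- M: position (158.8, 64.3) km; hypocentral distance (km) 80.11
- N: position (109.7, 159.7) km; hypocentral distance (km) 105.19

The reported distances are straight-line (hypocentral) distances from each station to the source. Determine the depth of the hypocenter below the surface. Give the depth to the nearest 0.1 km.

depth ≈ 64.3 km

Each station gives a sphere (x−x_i)² + (y−y_i)² + z² = d_i² (stations at z=0).
Subtracting the K sphere from L and M: z² cancels, leaving linear equations in x and y:
27.0 x + 76.6 y = 8901.89
530.4 x + 24.8 y = 61622.13
Solving: x ≈ 112.603, y ≈ 76.522 km (keep extra digits for the depth step; rounded: 112.6, 76.5).
Then from the K sphere: z² = 229.57² − (x + 106.4)² − (y − 51.9)² with x = 112.603, y = 76.522, so z ≈ 64.295 ≈ 64.3 km.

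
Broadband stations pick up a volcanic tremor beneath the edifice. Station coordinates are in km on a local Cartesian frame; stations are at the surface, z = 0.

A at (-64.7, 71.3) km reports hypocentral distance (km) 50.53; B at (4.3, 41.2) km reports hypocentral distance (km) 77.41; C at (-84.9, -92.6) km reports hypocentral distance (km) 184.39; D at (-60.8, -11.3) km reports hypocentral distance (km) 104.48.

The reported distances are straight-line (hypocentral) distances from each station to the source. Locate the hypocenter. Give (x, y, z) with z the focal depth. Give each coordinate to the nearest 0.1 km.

Each station gives a sphere (x−x_i)² + (y−y_i)² + z² = d_i² (stations at z=0).
Subtracting the A sphere from B and C: z² cancels, leaving linear equations in x and y:
138.0 x − 60.2 y = -10992.88
-40.4 x − 327.8 y = -24933.40
Solving: x ≈ -44.106, y ≈ 81.499 km (keep extra digits for the depth step; rounded: -44.1, 81.5).
Then from the A sphere: z² = 50.53² − (x + 64.7)² − (y − 71.3)² with x = -44.106, y = 81.499, so z ≈ 45.002 ≈ 45.0 km.

x ≈ -44.1 km, y ≈ 81.5 km, depth ≈ 45.0 km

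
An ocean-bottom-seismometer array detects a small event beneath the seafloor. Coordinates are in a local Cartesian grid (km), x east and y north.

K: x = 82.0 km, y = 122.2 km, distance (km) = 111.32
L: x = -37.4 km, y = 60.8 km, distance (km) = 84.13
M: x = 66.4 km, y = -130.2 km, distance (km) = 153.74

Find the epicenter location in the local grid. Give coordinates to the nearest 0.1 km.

x ≈ 36.5 km, y ≈ 20.6 km

Circle about each station: (x − 82.0)² + (y − 122.2)² = 111.32²; (x + 37.4)² + (y − 60.8)² = 84.13²; (x − 66.4)² + (y + 130.2)² = 153.74².
Subtracting the K equation from the L and M equations removes the quadratic terms:
-238.8 x − 122.8 y = -11247.15
-31.2 x − 504.8 y = -11539.69
Solving the 2×2 system: x ≈ 36.5, y ≈ 20.6 km.
Check against K (with the unrounded x, y): √((x − 82.0)²+(y − 122.2)²) = 111.32 ≈ 111.32 km. ✓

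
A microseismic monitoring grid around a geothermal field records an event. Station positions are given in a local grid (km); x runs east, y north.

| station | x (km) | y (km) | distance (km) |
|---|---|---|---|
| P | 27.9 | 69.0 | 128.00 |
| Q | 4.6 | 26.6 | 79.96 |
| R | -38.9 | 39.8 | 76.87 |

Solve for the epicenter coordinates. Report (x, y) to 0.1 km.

(-44.0, -36.9)

Circle about each station: (x − 27.9)² + (y − 69.0)² = 128.00²; (x − 4.6)² + (y − 26.6)² = 79.96²; (x + 38.9)² + (y − 39.8)² = 76.87².
Subtracting the P equation from the Q and R equations removes the quadratic terms:
-46.6 x − 84.8 y = 5179.71
-133.6 x − 58.4 y = 8032.84
Solving the 2×2 system: x ≈ -44.0, y ≈ -36.9 km.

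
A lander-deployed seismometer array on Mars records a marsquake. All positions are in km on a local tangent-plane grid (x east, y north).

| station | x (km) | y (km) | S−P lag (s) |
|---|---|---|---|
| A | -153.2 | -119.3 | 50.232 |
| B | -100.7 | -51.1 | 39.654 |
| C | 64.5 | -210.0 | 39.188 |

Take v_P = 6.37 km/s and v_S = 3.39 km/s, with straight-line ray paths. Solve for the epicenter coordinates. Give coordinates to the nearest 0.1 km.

x ≈ 166.3 km, y ≈ 55.1 km

Distance from S−P lag: d = Δt · v_P v_S / (v_P − v_S) = Δt · (6.37·3.39)/(6.37−3.39) ≈ 7.2464·Δt.
So d_A = 364.00, d_B = 287.35, d_C = 283.97 km.
Circle about each station: (x + 153.2)² + (y + 119.3)² = 364.00²; (x + 100.7)² + (y + 51.1)² = 287.35²; (x − 64.5)² + (y + 210.0)² = 283.97².
Subtracting the A equation from the B and C equations removes the quadratic terms:
105.0 x + 136.4 y = 24974.95
435.4 x − 181.4 y = 62414.56
Solving the 2×2 system: x ≈ 166.3, y ≈ 55.1 km.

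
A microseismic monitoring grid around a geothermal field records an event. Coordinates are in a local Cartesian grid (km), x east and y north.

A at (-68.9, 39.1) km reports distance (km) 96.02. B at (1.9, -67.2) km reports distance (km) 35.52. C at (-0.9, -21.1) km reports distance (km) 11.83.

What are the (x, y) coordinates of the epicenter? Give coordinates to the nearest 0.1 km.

x ≈ -4.7 km, y ≈ -32.3 km

Circle about each station: (x + 68.9)² + (y − 39.1)² = 96.02²; (x − 1.9)² + (y + 67.2)² = 35.52²; (x + 0.9)² + (y + 21.1)² = 11.83².
Subtracting the A equation from the B and C equations removes the quadratic terms:
141.6 x − 212.6 y = 6201.60
136.0 x − 120.4 y = 3249.89
Solving the 2×2 system: x ≈ -4.7, y ≈ -32.3 km.
Check against A (with the unrounded x, y): √((x + 68.9)²+(y − 39.1)²) = 96.02 ≈ 96.02 km. ✓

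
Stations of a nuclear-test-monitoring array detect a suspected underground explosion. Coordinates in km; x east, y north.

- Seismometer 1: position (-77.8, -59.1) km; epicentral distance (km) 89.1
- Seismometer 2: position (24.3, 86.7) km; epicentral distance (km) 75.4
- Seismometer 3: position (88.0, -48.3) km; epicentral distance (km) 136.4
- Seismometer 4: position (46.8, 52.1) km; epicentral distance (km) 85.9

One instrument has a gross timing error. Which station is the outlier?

Solve using three stations at a time. Using Seismometer 1, Seismometer 3, Seismometer 4 (subtract circle equations pairwise → linear system) gives (x, y) ≈ (-31.7, 17.1).
Distances from that point to each station vs reported:
  Seismometer 1: calculated 89.1 vs reported 89.1 → residual 0.0 km
  Seismometer 2: calculated 89.3 vs reported 75.4 → residual 13.9 km
  Seismometer 3: calculated 136.4 vs reported 136.4 → residual 0.0 km
  Seismometer 4: calculated 85.9 vs reported 85.9 → residual 0.0 km
Seismometer 1, Seismometer 3, Seismometer 4 are mutually consistent (residuals ≈ 0); Seismometer 2 is off by 13.9 km.

Seismometer 2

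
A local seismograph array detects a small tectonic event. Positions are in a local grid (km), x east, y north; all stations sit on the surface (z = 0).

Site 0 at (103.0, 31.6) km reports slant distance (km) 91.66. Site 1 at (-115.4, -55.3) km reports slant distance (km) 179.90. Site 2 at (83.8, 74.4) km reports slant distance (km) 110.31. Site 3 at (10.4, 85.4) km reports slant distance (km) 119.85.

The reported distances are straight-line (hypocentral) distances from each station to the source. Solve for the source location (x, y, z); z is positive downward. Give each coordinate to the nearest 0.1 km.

x ≈ 48.4 km, y ≈ -11.2 km, depth ≈ 59.9 km

Each station gives a sphere (x−x_i)² + (y−y_i)² + z² = d_i² (stations at z=0).
Subtracting the Site 0 sphere from Site 1 and Site 2: z² cancels, leaving linear equations in x and y:
-436.8 x − 173.8 y = -19194.76
-38.4 x + 85.6 y = -2816.50
Solving: x ≈ 48.397, y ≈ -11.192 km (keep extra digits for the depth step; rounded: 48.4, -11.2).
Then from the Site 0 sphere: z² = 91.66² − (x − 103.0)² − (y − 31.6)² with x = 48.397, y = -11.192, so z ≈ 59.908 ≈ 59.9 km.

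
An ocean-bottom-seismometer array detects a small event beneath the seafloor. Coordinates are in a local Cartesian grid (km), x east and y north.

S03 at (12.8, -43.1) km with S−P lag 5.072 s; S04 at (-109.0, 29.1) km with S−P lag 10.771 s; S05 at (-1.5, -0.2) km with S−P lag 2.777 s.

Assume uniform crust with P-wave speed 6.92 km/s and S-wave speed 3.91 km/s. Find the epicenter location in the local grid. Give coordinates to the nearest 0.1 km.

Distance from S−P lag: d = Δt · v_P v_S / (v_P − v_S) = Δt · (6.92·3.91)/(6.92−3.91) ≈ 8.9891·Δt.
So d_S03 = 45.59, d_S04 = 96.82, d_S05 = 24.96 km.
Circle about each station: (x − 12.8)² + (y + 43.1)² = 45.59²; (x + 109.0)² + (y − 29.1)² = 96.82²; (x + 1.5)² + (y + 0.2)² = 24.96².
Subtracting pairs of circle equations eliminates x²+y² and gives linear equations (the radical axes):
-243.6 x + 144.4 y = 3410.70
-28.6 x + 85.8 y = -563.71
Solving the 2×2 system: x ≈ -22.3, y ≈ -14.0 km.

(-22.3, -14.0)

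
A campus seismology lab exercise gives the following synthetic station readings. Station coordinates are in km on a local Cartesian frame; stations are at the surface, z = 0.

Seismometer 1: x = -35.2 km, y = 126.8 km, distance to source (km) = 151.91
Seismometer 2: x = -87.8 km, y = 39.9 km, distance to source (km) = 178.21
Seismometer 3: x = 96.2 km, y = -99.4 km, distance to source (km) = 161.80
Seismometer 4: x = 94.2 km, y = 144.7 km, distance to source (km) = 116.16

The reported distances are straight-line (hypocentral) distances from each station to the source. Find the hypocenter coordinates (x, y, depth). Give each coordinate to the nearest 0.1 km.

(78.6, 48.5, 63.2)

Each station gives a sphere (x−x_i)² + (y−y_i)² + z² = d_i² (stations at z=0).
Subtracting the Seismometer 1 sphere from Seismometer 2 and Seismometer 3: z² cancels, leaving linear equations in x and y:
-105.2 x − 173.8 y = -16698.59
262.8 x − 452.4 y = -1285.07
Solving: x ≈ 78.603, y ≈ 48.501 km (keep extra digits for the depth step; rounded: 78.6, 48.5).
Then from the Seismometer 1 sphere: z² = 151.91² − (x + 35.2)² − (y − 126.8)² with x = 78.603, y = 48.501, so z ≈ 63.204 ≈ 63.2 km.
Check against Seismometer 4 (with the unrounded solution): distance 116.16 ≈ 116.16 km. ✓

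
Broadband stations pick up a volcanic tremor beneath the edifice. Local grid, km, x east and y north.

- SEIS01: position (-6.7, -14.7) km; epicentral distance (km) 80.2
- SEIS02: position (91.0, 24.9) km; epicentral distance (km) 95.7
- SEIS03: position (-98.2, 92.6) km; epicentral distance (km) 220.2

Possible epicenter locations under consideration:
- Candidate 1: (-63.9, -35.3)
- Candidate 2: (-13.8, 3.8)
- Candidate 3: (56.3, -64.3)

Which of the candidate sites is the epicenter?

For each candidate, compare |candidate − station| to the reported distance:
Candidate 1: residuals SEIS01 19.4, SEIS02 70.5, SEIS03 87.8 → max 87.8 km
Candidate 2: residuals SEIS01 60.4, SEIS02 11.2, SEIS03 97.7 → max 97.7 km
Candidate 3: residuals SEIS01 0.0, SEIS02 0.0, SEIS03 0.0 → max 0.0 km
Only Candidate 3 has all residuals ≈ 0.

Candidate 3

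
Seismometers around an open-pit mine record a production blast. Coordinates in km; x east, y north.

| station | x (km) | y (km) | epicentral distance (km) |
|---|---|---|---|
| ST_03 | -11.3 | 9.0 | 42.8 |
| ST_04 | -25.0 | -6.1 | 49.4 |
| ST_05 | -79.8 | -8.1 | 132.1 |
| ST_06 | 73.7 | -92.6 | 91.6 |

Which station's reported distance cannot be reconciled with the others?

Solve using three stations at a time. Using ST_03, ST_04, ST_06 (subtract circle equations pairwise → linear system) gives (x, y) ≈ (23.4, -16.1).
Distances from that point to each station vs reported:
  ST_03: calculated 42.8 vs reported 42.8 → residual 0.0 km
  ST_04: calculated 49.4 vs reported 49.4 → residual 0.0 km
  ST_05: calculated 103.5 vs reported 132.1 → residual 28.6 km
  ST_06: calculated 91.6 vs reported 91.6 → residual 0.0 km
ST_03, ST_04, ST_06 are mutually consistent (residuals ≈ 0); ST_05 is off by 28.6 km.

ST_05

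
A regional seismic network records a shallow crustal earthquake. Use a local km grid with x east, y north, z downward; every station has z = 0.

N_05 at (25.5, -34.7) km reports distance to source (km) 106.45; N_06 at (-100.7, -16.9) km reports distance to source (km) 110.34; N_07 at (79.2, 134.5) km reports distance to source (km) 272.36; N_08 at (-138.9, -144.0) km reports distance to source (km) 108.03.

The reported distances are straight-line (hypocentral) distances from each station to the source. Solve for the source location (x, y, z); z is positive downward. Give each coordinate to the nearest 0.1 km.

x ≈ -45.4 km, y ≈ -104.8 km, depth ≈ 37.3 km

Each station gives a sphere (x−x_i)² + (y−y_i)² + z² = d_i² (stations at z=0).
Subtracting the N_05 sphere from N_06 and N_07: z² cancels, leaving linear equations in x and y:
-252.4 x + 35.6 y = 7728.45
107.4 x + 338.4 y = -40339.82
Solving: x ≈ -45.401, y ≈ -104.798 km (keep extra digits for the depth step; rounded: -45.4, -104.8).
Then from the N_05 sphere: z² = 106.45² − (x − 25.5)² − (y + 34.7)² with x = -45.401, y = -104.798, so z ≈ 37.295 ≈ 37.3 km.
Check against N_08 (with the unrounded solution): distance 108.03 ≈ 108.03 km. ✓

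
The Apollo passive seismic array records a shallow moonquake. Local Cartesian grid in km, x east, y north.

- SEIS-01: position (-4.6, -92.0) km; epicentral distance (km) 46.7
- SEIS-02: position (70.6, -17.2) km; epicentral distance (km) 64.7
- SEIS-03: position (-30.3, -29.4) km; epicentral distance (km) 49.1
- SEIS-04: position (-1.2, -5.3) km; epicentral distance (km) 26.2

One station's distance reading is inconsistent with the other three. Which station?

SEIS-04

Solve using three stations at a time. Using SEIS-01, SEIS-02, SEIS-03 (subtract circle equations pairwise → linear system) gives (x, y) ≈ (14.5, -49.4).
Distances from that point to each station vs reported:
  SEIS-01: calculated 46.7 vs reported 46.7 → residual 0.0 km
  SEIS-02: calculated 64.7 vs reported 64.7 → residual 0.0 km
  SEIS-03: calculated 49.1 vs reported 49.1 → residual 0.0 km
  SEIS-04: calculated 46.8 vs reported 26.2 → residual 20.6 km
SEIS-01, SEIS-02, SEIS-03 are mutually consistent (residuals ≈ 0); SEIS-04 is off by 20.6 km.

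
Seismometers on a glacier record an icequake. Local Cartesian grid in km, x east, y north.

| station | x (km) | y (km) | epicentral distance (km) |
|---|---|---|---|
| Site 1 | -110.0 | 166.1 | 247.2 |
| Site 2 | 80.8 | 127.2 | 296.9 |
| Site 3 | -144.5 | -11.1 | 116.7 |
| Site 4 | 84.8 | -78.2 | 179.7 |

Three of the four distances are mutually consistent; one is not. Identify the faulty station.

Solve using three stations at a time. Using Site 2, Site 3, Site 4 (subtract circle equations pairwise → linear system) gives (x, y) ≈ (-91.1, -114.9).
Distances from that point to each station vs reported:
  Site 1: calculated 281.6 vs reported 247.2 → residual 34.4 km
  Site 2: calculated 296.9 vs reported 296.9 → residual 0.0 km
  Site 3: calculated 116.7 vs reported 116.7 → residual 0.0 km
  Site 4: calculated 179.7 vs reported 179.7 → residual 0.0 km
Site 2, Site 3, Site 4 are mutually consistent (residuals ≈ 0); Site 1 is off by 34.4 km.

Site 1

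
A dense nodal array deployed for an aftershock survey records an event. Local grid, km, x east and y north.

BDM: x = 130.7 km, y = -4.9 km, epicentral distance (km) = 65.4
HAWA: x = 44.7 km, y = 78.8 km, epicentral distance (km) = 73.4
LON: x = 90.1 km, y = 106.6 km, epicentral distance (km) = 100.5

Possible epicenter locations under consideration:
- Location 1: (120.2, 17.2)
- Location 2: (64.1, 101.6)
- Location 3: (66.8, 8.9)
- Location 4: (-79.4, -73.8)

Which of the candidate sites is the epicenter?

For each candidate, compare |candidate − station| to the reported distance:
Location 1: residuals BDM 40.9, HAWA 24.0, LON 6.2 → max 40.9 km
Location 2: residuals BDM 60.2, HAWA 43.5, LON 74.0 → max 74.0 km
Location 3: residuals BDM 0.0, HAWA 0.1, LON 0.1 → max 0.1 km
Location 4: residuals BDM 155.7, HAWA 123.3, LON 147.0 → max 155.7 km
Only Location 3 has all residuals ≈ 0.

Location 3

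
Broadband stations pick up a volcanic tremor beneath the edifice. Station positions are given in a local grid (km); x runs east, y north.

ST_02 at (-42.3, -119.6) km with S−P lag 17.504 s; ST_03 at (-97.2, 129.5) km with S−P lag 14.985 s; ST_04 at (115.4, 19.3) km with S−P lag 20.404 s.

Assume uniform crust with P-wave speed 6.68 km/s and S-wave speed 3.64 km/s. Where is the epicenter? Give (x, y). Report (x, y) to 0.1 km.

x ≈ -47.8 km, y ≈ 20.3 km

Distance from S−P lag: d = Δt · v_P v_S / (v_P − v_S) = Δt · (6.68·3.64)/(6.68−3.64) ≈ 7.9984·Δt.
So d_ST_02 = 140.00, d_ST_03 = 119.86, d_ST_04 = 163.20 km.
Circle about each station: (x + 42.3)² + (y + 119.6)² = 140.00²; (x + 97.2)² + (y − 129.5)² = 119.86²; (x − 115.4)² + (y − 19.3)² = 163.20².
Subtracting the ST_02 equation from the ST_03 and ST_04 equations removes the quadratic terms:
-109.8 x + 498.2 y = 15358.22
315.4 x + 277.8 y = -9438.04
Solving the 2×2 system: x ≈ -47.8, y ≈ 20.3 km.
Check against ST_02 (with the unrounded x, y): √((x + 42.3)²+(y + 119.6)²) = 140.00 ≈ 140.00 km. ✓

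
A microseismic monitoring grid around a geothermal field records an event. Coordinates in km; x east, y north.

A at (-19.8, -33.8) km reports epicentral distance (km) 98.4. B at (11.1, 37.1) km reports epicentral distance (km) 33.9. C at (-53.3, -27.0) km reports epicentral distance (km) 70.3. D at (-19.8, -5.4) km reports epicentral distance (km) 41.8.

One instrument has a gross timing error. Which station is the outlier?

Solve using three stations at a time. Using B, C, D (subtract circle equations pairwise → linear system) gives (x, y) ≈ (-22.6, 36.2).
Distances from that point to each station vs reported:
  A: calculated 70.0 vs reported 98.4 → residual 28.4 km
  B: calculated 33.8 vs reported 33.9 → residual 0.1 km
  C: calculated 70.2 vs reported 70.3 → residual 0.1 km
  D: calculated 41.7 vs reported 41.8 → residual 0.1 km
B, C, D are mutually consistent (residuals ≈ 0); A is off by 28.4 km.

A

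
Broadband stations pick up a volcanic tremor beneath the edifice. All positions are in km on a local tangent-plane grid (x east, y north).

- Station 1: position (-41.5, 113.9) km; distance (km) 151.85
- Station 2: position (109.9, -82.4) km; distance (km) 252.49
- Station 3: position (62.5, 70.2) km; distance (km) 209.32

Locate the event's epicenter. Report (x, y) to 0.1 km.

Circle about each station: (x + 41.5)² + (y − 113.9)² = 151.85²; (x − 109.9)² + (y + 82.4)² = 252.49²; (x − 62.5)² + (y − 70.2)² = 209.32².
Subtracting the Station 1 equation from the Station 2 and Station 3 equations removes the quadratic terms:
302.8 x − 392.6 y = -36520.47
208.0 x − 87.4 y = -26617.61
Solving the 2×2 system: x ≈ -131.5, y ≈ -8.4 km.
Check against Station 1 (with the unrounded x, y): √((x + 41.5)²+(y − 113.9)²) = 151.84 ≈ 151.85 km. ✓

x ≈ -131.5 km, y ≈ -8.4 km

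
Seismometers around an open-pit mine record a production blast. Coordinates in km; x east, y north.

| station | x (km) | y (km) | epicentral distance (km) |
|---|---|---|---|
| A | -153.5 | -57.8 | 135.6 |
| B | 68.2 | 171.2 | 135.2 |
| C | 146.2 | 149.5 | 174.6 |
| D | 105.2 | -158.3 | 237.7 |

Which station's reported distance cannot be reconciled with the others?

A

Solve using three stations at a time. Using B, C, D (subtract circle equations pairwise → linear system) gives (x, y) ≈ (-0.4, 54.7).
Distances from that point to each station vs reported:
  A: calculated 189.9 vs reported 135.6 → residual 54.3 km
  B: calculated 135.3 vs reported 135.2 → residual 0.1 km
  C: calculated 174.6 vs reported 174.6 → residual 0.0 km
  D: calculated 237.7 vs reported 237.7 → residual 0.0 km
B, C, D are mutually consistent (residuals ≈ 0); A is off by 54.3 km.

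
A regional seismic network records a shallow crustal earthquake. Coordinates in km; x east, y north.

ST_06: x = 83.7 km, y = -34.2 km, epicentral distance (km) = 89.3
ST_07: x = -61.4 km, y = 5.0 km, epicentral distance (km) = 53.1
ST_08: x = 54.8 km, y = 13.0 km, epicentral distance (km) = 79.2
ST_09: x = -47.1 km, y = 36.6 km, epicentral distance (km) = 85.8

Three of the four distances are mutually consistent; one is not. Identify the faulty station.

Solve using three stations at a time. Using ST_06, ST_08, ST_09 (subtract circle equations pairwise → linear system) gives (x, y) ≈ (-5.4, -38.3).
Distances from that point to each station vs reported:
  ST_06: calculated 89.2 vs reported 89.3 → residual 0.1 km
  ST_07: calculated 70.8 vs reported 53.1 → residual 17.7 km
  ST_08: calculated 79.1 vs reported 79.2 → residual 0.1 km
  ST_09: calculated 85.7 vs reported 85.8 → residual 0.1 km
ST_06, ST_08, ST_09 are mutually consistent (residuals ≈ 0); ST_07 is off by 17.7 km.

ST_07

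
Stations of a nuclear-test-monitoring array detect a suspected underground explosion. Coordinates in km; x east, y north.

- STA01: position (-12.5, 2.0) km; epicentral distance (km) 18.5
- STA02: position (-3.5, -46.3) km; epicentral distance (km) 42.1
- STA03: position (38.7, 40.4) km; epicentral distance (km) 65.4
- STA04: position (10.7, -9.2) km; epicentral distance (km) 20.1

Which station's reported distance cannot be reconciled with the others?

STA01

Solve using three stations at a time. Using STA02, STA03, STA04 (subtract circle equations pairwise → linear system) gives (x, y) ≈ (-8.6, -4.6).
Distances from that point to each station vs reported:
  STA01: calculated 7.7 vs reported 18.5 → residual 10.8 km
  STA02: calculated 42.0 vs reported 42.1 → residual 0.1 km
  STA03: calculated 65.3 vs reported 65.4 → residual 0.1 km
  STA04: calculated 19.9 vs reported 20.1 → residual 0.2 km
STA02, STA03, STA04 are mutually consistent (residuals ≈ 0); STA01 is off by 10.8 km.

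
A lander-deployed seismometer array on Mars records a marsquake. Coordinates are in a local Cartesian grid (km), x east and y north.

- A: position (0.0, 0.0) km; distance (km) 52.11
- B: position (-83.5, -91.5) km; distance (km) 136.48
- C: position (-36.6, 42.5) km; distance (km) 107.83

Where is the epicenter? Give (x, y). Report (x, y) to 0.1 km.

Circle about each station: x² + y² = 52.11²; (x + 83.5)² + (y + 91.5)² = 136.48²; (x + 36.6)² + (y − 42.5)² = 107.83².
Subtracting the A equation from the B and C equations removes the quadratic terms:
-167.0 x − 183.0 y = -566.84
-73.2 x + 85.0 y = -5766.05
Solving the 2×2 system: x ≈ 40.0, y ≈ -33.4 km.

40.0 km east, -33.4 km north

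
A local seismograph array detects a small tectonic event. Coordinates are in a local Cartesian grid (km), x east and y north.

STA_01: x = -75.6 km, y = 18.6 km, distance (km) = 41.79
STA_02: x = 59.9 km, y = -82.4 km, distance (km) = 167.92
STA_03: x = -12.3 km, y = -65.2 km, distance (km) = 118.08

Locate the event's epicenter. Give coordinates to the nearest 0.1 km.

Circle about each station: (x + 75.6)² + (y − 18.6)² = 41.79²; (x − 59.9)² + (y + 82.4)² = 167.92²; (x + 12.3)² + (y + 65.2)² = 118.08².
Subtracting the STA_01 equation from the STA_02 and STA_03 equations removes the quadratic terms:
271.0 x − 202.0 y = -22134.27
126.6 x − 167.6 y = -13855.47
Solving the 2×2 system: x ≈ -45.9, y ≈ 48.0 km.

-45.9 km east, 48.0 km north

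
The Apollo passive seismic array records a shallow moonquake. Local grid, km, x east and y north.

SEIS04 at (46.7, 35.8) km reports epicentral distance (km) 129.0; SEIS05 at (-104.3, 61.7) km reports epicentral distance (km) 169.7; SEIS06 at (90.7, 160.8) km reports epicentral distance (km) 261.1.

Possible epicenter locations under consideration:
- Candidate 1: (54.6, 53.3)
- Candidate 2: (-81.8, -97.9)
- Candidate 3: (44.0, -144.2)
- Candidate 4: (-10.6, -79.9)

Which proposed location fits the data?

For each candidate, compare |candidate − station| to the reported distance:
Candidate 1: residuals SEIS04 109.8, SEIS05 10.6, SEIS06 147.7 → max 147.7 km
Candidate 2: residuals SEIS04 56.4, SEIS05 8.5, SEIS06 49.8 → max 56.4 km
Candidate 3: residuals SEIS04 51.0, SEIS05 84.0, SEIS06 47.5 → max 84.0 km
Candidate 4: residuals SEIS04 0.1, SEIS05 0.1, SEIS06 0.0 → max 0.1 km
Only Candidate 4 has all residuals ≈ 0.

Candidate 4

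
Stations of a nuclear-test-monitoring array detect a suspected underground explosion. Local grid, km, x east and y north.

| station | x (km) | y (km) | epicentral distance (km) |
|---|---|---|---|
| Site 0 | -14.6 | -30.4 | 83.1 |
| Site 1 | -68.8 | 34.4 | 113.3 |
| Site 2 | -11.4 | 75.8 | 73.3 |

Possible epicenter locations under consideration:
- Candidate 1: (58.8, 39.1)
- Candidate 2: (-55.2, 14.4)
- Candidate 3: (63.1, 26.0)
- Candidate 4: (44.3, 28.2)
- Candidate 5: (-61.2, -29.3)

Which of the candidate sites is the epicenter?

For each candidate, compare |candidate − station| to the reported distance:
Candidate 1: residuals Site 0 18.0, Site 1 14.4, Site 2 5.9 → max 18.0 km
Candidate 2: residuals Site 0 22.6, Site 1 89.1, Site 2 2.1 → max 89.1 km
Candidate 3: residuals Site 0 12.9, Site 1 18.9, Site 2 16.3 → max 18.9 km
Candidate 4: residuals Site 0 0.0, Site 1 0.0, Site 2 0.0 → max 0.0 km
Candidate 5: residuals Site 0 36.5, Site 1 49.1, Site 2 43.0 → max 49.1 km
Only Candidate 4 has all residuals ≈ 0.

Candidate 4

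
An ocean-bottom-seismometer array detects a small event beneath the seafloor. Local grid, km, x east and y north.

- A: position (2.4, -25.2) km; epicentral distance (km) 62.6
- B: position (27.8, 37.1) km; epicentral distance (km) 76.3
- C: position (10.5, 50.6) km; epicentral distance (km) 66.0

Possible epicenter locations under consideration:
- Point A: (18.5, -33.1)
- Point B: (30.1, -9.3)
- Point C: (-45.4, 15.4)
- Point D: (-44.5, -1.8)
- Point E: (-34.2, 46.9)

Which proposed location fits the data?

Point C

For each candidate, compare |candidate − station| to the reported distance:
Point A: residuals A 44.7, B 5.5, C 18.1 → max 44.7 km
Point B: residuals A 30.7, B 29.8, C 3.0 → max 30.7 km
Point C: residuals A 0.1, B 0.0, C 0.1 → max 0.1 km
Point D: residuals A 10.2, B 5.8, C 10.0 → max 10.2 km
Point E: residuals A 18.3, B 13.5, C 21.1 → max 21.1 km
Only Point C has all residuals ≈ 0.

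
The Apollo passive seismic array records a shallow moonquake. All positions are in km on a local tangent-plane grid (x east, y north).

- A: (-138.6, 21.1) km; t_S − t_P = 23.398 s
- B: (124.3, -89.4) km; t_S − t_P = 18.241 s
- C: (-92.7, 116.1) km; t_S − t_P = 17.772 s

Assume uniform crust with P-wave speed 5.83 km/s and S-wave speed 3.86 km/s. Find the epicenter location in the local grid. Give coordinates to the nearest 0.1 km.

Distance from S−P lag: d = Δt · v_P v_S / (v_P − v_S) = Δt · (5.83·3.86)/(5.83−3.86) ≈ 11.4232·Δt.
So d_A = 267.28, d_B = 208.37, d_C = 203.01 km.
Circle about each station: (x + 138.6)² + (y − 21.1)² = 267.28²; (x − 124.3)² + (y + 89.4)² = 208.37²; (x + 92.7)² + (y − 116.1)² = 203.01².
Subtracting the A equation from the B and C equations removes the quadratic terms:
525.8 x − 221.0 y = 31808.22
91.8 x + 190.0 y = 32642.87
Solving the 2×2 system: x ≈ 110.3, y ≈ 118.5 km.
Check against A (with the unrounded x, y): √((x + 138.6)²+(y − 21.1)²) = 267.29 ≈ 267.28 km. ✓

(110.3, 118.5)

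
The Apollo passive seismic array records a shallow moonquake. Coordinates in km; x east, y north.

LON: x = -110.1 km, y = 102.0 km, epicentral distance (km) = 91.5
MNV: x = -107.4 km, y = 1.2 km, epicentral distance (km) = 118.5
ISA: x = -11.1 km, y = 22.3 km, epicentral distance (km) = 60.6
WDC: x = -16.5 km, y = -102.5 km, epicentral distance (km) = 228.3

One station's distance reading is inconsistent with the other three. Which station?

Solve using three stations at a time. Using LON, MNV, ISA (subtract circle equations pairwise → linear system) gives (x, y) ≈ (-20.8, 82.1).
Distances from that point to each station vs reported:
  LON: calculated 91.5 vs reported 91.5 → residual 0.0 km
  MNV: calculated 118.5 vs reported 118.5 → residual 0.0 km
  ISA: calculated 60.6 vs reported 60.6 → residual 0.0 km
  WDC: calculated 184.6 vs reported 228.3 → residual 43.7 km
LON, MNV, ISA are mutually consistent (residuals ≈ 0); WDC is off by 43.7 km.

WDC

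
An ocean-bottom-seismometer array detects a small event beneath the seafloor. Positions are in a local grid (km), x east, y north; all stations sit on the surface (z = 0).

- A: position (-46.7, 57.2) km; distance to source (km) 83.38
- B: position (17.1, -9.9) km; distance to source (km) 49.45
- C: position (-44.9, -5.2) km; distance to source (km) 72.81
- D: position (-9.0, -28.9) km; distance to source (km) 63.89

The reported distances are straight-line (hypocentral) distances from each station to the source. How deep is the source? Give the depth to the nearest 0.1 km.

Each station gives a sphere (x−x_i)² + (y−y_i)² + z² = d_i² (stations at z=0).
Subtracting the A sphere from B and C: z² cancels, leaving linear equations in x and y:
127.6 x − 134.2 y = -555.39
3.6 x − 124.8 y = -1758.75
Solving: x ≈ 10.796, y ≈ 14.404 km (keep extra digits for the depth step; rounded: 10.8, 14.4).
Then from the A sphere: z² = 83.38² − (x + 46.7)² − (y − 57.2)² with x = 10.796, y = 14.404, so z ≈ 42.602 ≈ 42.6 km.
Check against D (with the unrounded solution): distance 63.89 ≈ 63.89 km. ✓

42.6 km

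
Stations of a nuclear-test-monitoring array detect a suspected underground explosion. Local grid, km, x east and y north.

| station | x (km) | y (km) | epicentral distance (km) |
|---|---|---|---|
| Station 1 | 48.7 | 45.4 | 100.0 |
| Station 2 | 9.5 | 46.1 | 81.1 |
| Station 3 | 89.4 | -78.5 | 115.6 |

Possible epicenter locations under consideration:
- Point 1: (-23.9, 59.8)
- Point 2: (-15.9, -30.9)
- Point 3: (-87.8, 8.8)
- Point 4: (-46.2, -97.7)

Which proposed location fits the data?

For each candidate, compare |candidate − station| to the reported distance:
Point 1: residuals Station 1 26.0, Station 2 45.0, Station 3 63.2 → max 63.2 km
Point 2: residuals Station 1 0.0, Station 2 0.0, Station 3 0.0 → max 0.0 km
Point 3: residuals Station 1 41.3, Station 2 23.1, Station 3 81.9 → max 81.9 km
Point 4: residuals Station 1 71.7, Station 2 73.1, Station 3 21.4 → max 73.1 km
Only Point 2 has all residuals ≈ 0.

Point 2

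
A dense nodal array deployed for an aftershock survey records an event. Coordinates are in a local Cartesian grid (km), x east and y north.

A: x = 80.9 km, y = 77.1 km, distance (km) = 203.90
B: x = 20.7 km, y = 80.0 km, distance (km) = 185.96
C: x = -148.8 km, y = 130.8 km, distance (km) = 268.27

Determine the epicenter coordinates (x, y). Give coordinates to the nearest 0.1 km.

Circle about each station: (x − 80.9)² + (y − 77.1)² = 203.90²; (x − 20.7)² + (y − 80.0)² = 185.96²; (x + 148.8)² + (y − 130.8)² = 268.27².
Subtracting the A equation from the B and C equations removes the quadratic terms:
-120.4 x + 5.8 y = 1333.36
-459.4 x + 107.4 y = -3632.72
Solving the 2×2 system: x ≈ -16.0, y ≈ -102.3 km.

x ≈ -16.0 km, y ≈ -102.3 km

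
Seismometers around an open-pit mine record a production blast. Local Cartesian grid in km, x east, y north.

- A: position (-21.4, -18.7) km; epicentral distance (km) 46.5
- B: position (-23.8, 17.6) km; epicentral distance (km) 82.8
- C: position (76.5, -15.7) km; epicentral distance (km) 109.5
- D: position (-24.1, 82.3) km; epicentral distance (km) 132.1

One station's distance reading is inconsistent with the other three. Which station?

Solve using three stations at a time. Using A, B, C (subtract circle equations pairwise → linear system) gives (x, y) ≈ (-21.2, -65.1).
Distances from that point to each station vs reported:
  A: calculated 46.4 vs reported 46.5 → residual 0.1 km
  B: calculated 82.7 vs reported 82.8 → residual 0.1 km
  C: calculated 109.5 vs reported 109.5 → residual 0.0 km
  D: calculated 147.4 vs reported 132.1 → residual 15.3 km
A, B, C are mutually consistent (residuals ≈ 0); D is off by 15.3 km.

D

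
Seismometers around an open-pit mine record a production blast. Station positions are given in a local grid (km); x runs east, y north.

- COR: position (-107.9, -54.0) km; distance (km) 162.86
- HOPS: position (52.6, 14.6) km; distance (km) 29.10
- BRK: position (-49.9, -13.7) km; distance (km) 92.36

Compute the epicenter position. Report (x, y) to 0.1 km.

Circle about each station: (x + 107.9)² + (y + 54.0)² = 162.86²; (x − 52.6)² + (y − 14.6)² = 29.10²; (x + 49.9)² + (y + 13.7)² = 92.36².
Subtracting pairs of circle equations eliminates x²+y² and gives linear equations (the radical axes):
321.0 x + 137.2 y = 14098.08
116.0 x + 80.6 y = 6112.30
Solving the 2×2 system: x ≈ 29.9, y ≈ 32.8 km.

(29.9, 32.8)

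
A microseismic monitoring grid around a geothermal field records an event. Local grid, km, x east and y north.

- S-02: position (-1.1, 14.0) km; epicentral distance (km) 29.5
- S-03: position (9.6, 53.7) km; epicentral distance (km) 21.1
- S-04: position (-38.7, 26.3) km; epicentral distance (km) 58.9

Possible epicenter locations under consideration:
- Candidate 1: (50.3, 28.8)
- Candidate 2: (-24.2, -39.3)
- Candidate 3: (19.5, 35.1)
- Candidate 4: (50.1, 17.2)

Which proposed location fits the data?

For each candidate, compare |candidate − station| to the reported distance:
Candidate 1: residuals S-02 24.0, S-03 26.6, S-04 30.1 → max 30.1 km
Candidate 2: residuals S-02 28.6, S-03 77.9, S-04 8.3 → max 77.9 km
Candidate 3: residuals S-02 0.0, S-03 0.0, S-04 0.0 → max 0.0 km
Candidate 4: residuals S-02 21.8, S-03 33.4, S-04 30.4 → max 33.4 km
Only Candidate 3 has all residuals ≈ 0.

Candidate 3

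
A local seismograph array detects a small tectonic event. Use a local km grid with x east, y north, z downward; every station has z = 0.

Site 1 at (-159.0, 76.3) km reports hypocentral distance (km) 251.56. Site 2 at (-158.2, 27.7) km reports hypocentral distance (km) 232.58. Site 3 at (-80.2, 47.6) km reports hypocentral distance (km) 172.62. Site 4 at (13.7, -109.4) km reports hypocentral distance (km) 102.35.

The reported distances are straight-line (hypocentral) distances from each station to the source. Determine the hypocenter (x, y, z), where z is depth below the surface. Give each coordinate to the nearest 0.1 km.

(56.1, -39.0, 61.0)

Each station gives a sphere (x−x_i)² + (y−y_i)² + z² = d_i² (stations at z=0).
Subtracting the Site 1 sphere from Site 2 and Site 3: z² cancels, leaving linear equations in x and y:
1.6 x − 97.2 y = 3880.82
157.6 x − 57.4 y = 11079.88
Solving: x ≈ 56.099, y ≈ -39.003 km (keep extra digits for the depth step; rounded: 56.1, -39.0).
Then from the Site 1 sphere: z² = 251.56² − (x + 159.0)² − (y − 76.3)² with x = 56.099, y = -39.003, so z ≈ 60.992 ≈ 61.0 km.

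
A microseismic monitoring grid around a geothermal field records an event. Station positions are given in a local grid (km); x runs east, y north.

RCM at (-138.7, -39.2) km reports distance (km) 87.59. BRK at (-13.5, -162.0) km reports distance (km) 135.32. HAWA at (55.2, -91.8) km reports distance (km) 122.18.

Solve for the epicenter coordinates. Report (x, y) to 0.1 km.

Circle about each station: (x + 138.7)² + (y + 39.2)² = 87.59²; (x + 13.5)² + (y + 162.0)² = 135.32²; (x − 55.2)² + (y + 91.8)² = 122.18².
Subtracting pairs of circle equations eliminates x²+y² and gives linear equations (the radical axes):
250.4 x − 245.6 y = -4987.57
387.8 x − 105.2 y = -16555.99
Solving the 2×2 system: x ≈ -51.4, y ≈ -32.1 km.

(-51.4, -32.1)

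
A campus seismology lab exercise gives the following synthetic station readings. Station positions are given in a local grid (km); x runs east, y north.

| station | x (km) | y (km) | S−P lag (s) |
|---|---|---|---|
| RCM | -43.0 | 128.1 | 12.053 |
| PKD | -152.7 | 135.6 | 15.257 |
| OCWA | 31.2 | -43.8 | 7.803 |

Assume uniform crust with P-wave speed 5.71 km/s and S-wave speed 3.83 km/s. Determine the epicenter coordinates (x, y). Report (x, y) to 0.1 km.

Distance from S−P lag: d = Δt · v_P v_S / (v_P − v_S) = Δt · (5.71·3.83)/(5.71−3.83) ≈ 11.6326·Δt.
So d_RCM = 140.21, d_PKD = 177.48, d_OCWA = 90.77 km.
Circle about each station: (x + 43.0)² + (y − 128.1)² = 140.21²; (x + 152.7)² + (y − 135.6)² = 177.48²; (x − 31.2)² + (y + 43.8)² = 90.77².
Subtracting the RCM equation from the PKD and OCWA equations removes the quadratic terms:
-219.4 x + 15.0 y = 11605.73
148.4 x − 343.8 y = -3947.08
Solving the 2×2 system: x ≈ -53.7, y ≈ -11.7 km.
Check against RCM (with the unrounded x, y): √((x + 43.0)²+(y − 128.1)²) = 140.21 ≈ 140.21 km. ✓

-53.7 km east, -11.7 km north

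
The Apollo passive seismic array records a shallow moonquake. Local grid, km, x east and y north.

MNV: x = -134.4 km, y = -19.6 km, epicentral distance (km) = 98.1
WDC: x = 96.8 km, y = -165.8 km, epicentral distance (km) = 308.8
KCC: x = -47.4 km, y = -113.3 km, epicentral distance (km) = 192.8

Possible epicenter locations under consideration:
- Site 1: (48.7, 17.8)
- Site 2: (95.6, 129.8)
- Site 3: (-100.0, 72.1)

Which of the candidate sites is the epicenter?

Site 3

For each candidate, compare |candidate − station| to the reported distance:
Site 1: residuals MNV 88.8, WDC 119.0, KCC 30.3 → max 119.0 km
Site 2: residuals MNV 176.2, WDC 13.2, KCC 89.2 → max 176.2 km
Site 3: residuals MNV 0.2, WDC 0.0, KCC 0.1 → max 0.2 km
Only Site 3 has all residuals ≈ 0.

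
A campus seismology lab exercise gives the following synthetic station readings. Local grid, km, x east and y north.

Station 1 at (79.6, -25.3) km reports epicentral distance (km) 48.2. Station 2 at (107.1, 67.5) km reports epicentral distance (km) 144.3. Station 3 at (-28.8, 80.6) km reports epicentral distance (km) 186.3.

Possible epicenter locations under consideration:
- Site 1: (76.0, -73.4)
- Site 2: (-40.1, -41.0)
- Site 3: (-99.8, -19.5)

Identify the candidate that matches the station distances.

Site 1

For each candidate, compare |candidate − station| to the reported distance:
Site 1: residuals Station 1 0.0, Station 2 0.0, Station 3 0.0 → max 0.0 km
Site 2: residuals Station 1 72.5, Station 2 38.6, Station 3 64.2 → max 72.5 km
Site 3: residuals Station 1 131.3, Station 2 80.1, Station 3 63.6 → max 131.3 km
Only Site 1 has all residuals ≈ 0.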